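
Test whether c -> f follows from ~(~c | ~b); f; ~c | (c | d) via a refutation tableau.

Yes

Initial set: {~(~c | ~b); f; (~c | (c | d)); ~(c -> f)}.
~(~c | ~b): α-rule — add ~~c, ~~b.
~(c -> f): α-rule — add c, ~f.
× closes — contains both f and ~f.
All 1 branch closes.
Every branch closed, so the premises entail the conclusion.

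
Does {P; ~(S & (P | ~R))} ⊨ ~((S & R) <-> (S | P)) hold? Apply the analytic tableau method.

Yes

Initial set: {T P; T ~(S & (P | ~R)); F ~((S & R) <-> (S | P))}.
T ~(S & (P | ~R)): β-rule — branch into F S  //  F (P | ~R).
  branch 1 (add F S):
    F ~((S & R) <-> (S | P)): β-rule — branch into T (S & R), T (S | P)  //  F (S & R), F (S | P).
      branch 1.1 (add T (S & R), T (S | P)):
        T (S & R): α-rule — add T S, T R.
        × closes — contains both S and ~S.
      branch 1.2 (add F (S & R), F (S | P)):
        F (S | P): α-rule — add F S, F P.
        × closes — contains both P and ~P.
  branch 2 (add F (P | ~R)):
    F (P | ~R): α-rule — add F P, F ~R.
    × closes — contains both P and ~P.
All 3 branches close.
Every branch closed, so the premises entail the conclusion.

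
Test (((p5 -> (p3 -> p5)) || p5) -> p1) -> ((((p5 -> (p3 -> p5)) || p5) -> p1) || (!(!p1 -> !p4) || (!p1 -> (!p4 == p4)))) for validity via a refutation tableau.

Valid

Assume the negation and expand:
Initial set: {!((((p5 -> (p3 -> p5)) || p5) -> p1) -> ((((p5 -> (p3 -> p5)) || p5) -> p1) || (!(!p1 -> !p4) || (!p1 -> (!p4 == p4)))))}.
!((((p5 -> (p3 -> p5)) || p5) -> p1) -> ((((p5 -> (p3 -> p5)) || p5) -> p1) || (!(!p1 -> !p4) || (!p1 -> (!p4 == p4))))): α-rule — add (((p5 -> (p3 -> p5)) || p5) -> p1), !((((p5 -> (p3 -> p5)) || p5) -> p1) || (!(!p1 -> !p4) || (!p1 -> (!p4 == p4)))).
!((((p5 -> (p3 -> p5)) || p5) -> p1) || (!(!p1 -> !p4) || (!p1 -> (!p4 == p4)))): α-rule — add !(((p5 -> (p3 -> p5)) || p5) -> p1), !(!(!p1 -> !p4) || (!p1 -> (!p4 == p4))).
!(((p5 -> (p3 -> p5)) || p5) -> p1): α-rule — add ((p5 -> (p3 -> p5)) || p5), !p1.
!(!(!p1 -> !p4) || (!p1 -> (!p4 == p4))): α-rule — add !!(!p1 -> !p4), !(!p1 -> (!p4 == p4)).
!(!p1 -> (!p4 == p4)): α-rule — add !p1, !(!p4 == p4).
(((p5 -> (p3 -> p5)) || p5) -> p1): β-rule — branch into !((p5 -> (p3 -> p5)) || p5)  //  p1.
  branch 1 (add !((p5 -> (p3 -> p5)) || p5)):
    !((p5 -> (p3 -> p5)) || p5): α-rule — add !(p5 -> (p3 -> p5)), !p5.
    !(p5 -> (p3 -> p5)): α-rule — add p5, !(p3 -> p5).
    × closes — contains both p5 and !p5.
  branch 2 (add p1):
    × closes — contains both p1 and !p1.
All 2 branches close.
Every branch closed, so the negation is unsatisfiable and the formula is valid.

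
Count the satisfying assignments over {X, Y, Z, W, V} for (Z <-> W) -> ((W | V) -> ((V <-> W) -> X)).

Initial set: {((Z <-> W) -> ((W | V) -> ((V <-> W) -> X)))}.
((Z <-> W) -> ((W | V) -> ((V <-> W) -> X))): β-rule — branch into ~(Z <-> W)  //  ((W | V) -> ((V <-> W) -> X)).
  branch 1 (add ~(Z <-> W)):
    ~(Z <-> W): β-rule — branch into Z, ~W  //  ~Z, W.
      branch 1.1 (add Z, ~W):
        ○ open, literals {W=F, Z=T}.
      branch 1.2 (add ~Z, W):
        ○ open, literals {W=T, Z=F}.
  branch 2 (add ((W | V) -> ((V <-> W) -> X))):
    ((W | V) -> ((V <-> W) -> X)): β-rule — branch into ~(W | V)  //  ((V <-> W) -> X).
      branch 2.1 (add ~(W | V)):
        ~(W | V): α-rule — add ~W, ~V.
        ○ open, literals {V=F, W=F}.
      branch 2.2 (add ((V <-> W) -> X)):
        ((V <-> W) -> X): β-rule — branch into ~(V <-> W)  //  X.
          branch 2.2.1 (add ~(V <-> W)):
            ~(V <-> W): β-rule — branch into V, ~W  //  ~V, W.
              branch 2.2.1.1 (add V, ~W):
                ○ open, literals {V=T, W=F}.
              branch 2.2.1.2 (add ~V, W):
                ○ open, literals {V=F, W=T}.
          branch 2.2.2 (add X):
            ○ open, literals {X=T}.
0 branches closed, 6 open.
Each open branch fixes some atoms; the unmentioned ones are free. Counting distinct full assignments: branch {W=F, Z=T} (X, Y, V) contributes 8 new; branch {W=T, Z=F} (X, Y, V) contributes 8 new; branch {V=F, W=F} (X, Y, Z) contributes 4 new; branch {V=T, W=F} (X, Y, Z) contributes 4 new; branch {V=F, W=T} (X, Y, Z) contributes 4 new; branch {X=T} (Y, Z, W, V) contributes 2 new. Total: 30.

30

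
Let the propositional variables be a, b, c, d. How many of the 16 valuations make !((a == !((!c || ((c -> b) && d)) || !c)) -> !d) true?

4

Initial set: {T !((a == !((!c || ((c -> b) && d)) || !c)) -> !d)}.
T !((a == !((!c || ((c -> b) && d)) || !c)) -> !d): α-rule — add T (a == !((!c || ((c -> b) && d)) || !c)), F !d.
T (a == !((!c || ((c -> b) && d)) || !c)): β-rule — branch into T a, T !((!c || ((c -> b) && d)) || !c)  //  F a, F !((!c || ((c -> b) && d)) || !c).
  branch 1 (add T a, T !((!c || ((c -> b) && d)) || !c)):
    T !((!c || ((c -> b) && d)) || !c): α-rule — add F (!c || ((c -> b) && d)), F !c.
    F (!c || ((c -> b) && d)): α-rule — add F !c, F ((c -> b) && d).
    F ((c -> b) && d): β-rule — branch into F (c -> b)  //  F d.
      branch 1.1 (add F (c -> b)):
        F (c -> b): α-rule — add T c, F b.
        ○ open, literals {a=T, b=F, c=T, d=T}.
      branch 1.2 (add F d):
        × closes — contains both d and !d.
  branch 2 (add F a, F !((!c || ((c -> b) && d)) || !c)):
    F !((!c || ((c -> b) && d)) || !c): β-rule — branch into T (!c || ((c -> b) && d))  //  T !c.
      branch 2.1 (add T (!c || ((c -> b) && d))):
        T (!c || ((c -> b) && d)): β-rule — branch into T !c  //  T ((c -> b) && d).
          branch 2.1.1 (add T !c):
            ○ open, literals {a=F, c=F, d=T}.
          branch 2.1.2 (add T ((c -> b) && d)):
            T ((c -> b) && d): α-rule — add T (c -> b), T d.
            T (c -> b): β-rule — branch into F c  //  T b.
              branch 2.1.2.1 (add F c):
                ○ open, literals {a=F, c=F, d=T}.
              branch 2.1.2.2 (add T b):
                ○ open, literals {a=F, b=T, d=T}.
      branch 2.2 (add T !c):
        ○ open, literals {a=F, c=F, d=T}.
1 branch closed, 5 open.
Each open branch fixes some atoms; the unmentioned ones are free. Counting distinct full assignments: branch {a=T, b=F, c=T, d=T} (none free) contributes 1 new; branch {a=F, c=F, d=T} (b) contributes 2 new; branch {a=F, c=F, d=T} (b) contributes 0 new; branch {a=F, b=T, d=T} (c) contributes 1 new; branch {a=F, c=F, d=T} (b) contributes 0 new. Total: 4.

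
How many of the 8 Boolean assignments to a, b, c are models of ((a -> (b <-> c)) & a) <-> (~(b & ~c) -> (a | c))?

3

Initial set: {T (((a -> (b <-> c)) & a) <-> (~(b & ~c) -> (a | c)))}.
T (((a -> (b <-> c)) & a) <-> (~(b & ~c) -> (a | c))): β-rule — branch into T ((a -> (b <-> c)) & a), T (~(b & ~c) -> (a | c))  //  F ((a -> (b <-> c)) & a), F (~(b & ~c) -> (a | c)).
  branch 1 (add T ((a -> (b <-> c)) & a), T (~(b & ~c) -> (a | c))):
    T ((a -> (b <-> c)) & a): α-rule — add T (a -> (b <-> c)), T a.
    T (~(b & ~c) -> (a | c)): β-rule — branch into F ~(b & ~c)  //  T (a | c).
      branch 1.1 (add F ~(b & ~c)):
        F ~(b & ~c): α-rule — add T b, T ~c.
        T (a -> (b <-> c)): β-rule — branch into F a  //  T (b <-> c).
          branch 1.1.1 (add F a):
            × closes — contains both a and ~a.
          branch 1.1.2 (add T (b <-> c)):
            T (b <-> c): β-rule — branch into T b, T c  //  F b, F c.
              branch 1.1.2.1 (add T b, T c):
                × closes — contains both c and ~c.
              branch 1.1.2.2 (add F b, F c):
                × closes — contains both b and ~b.
      branch 1.2 (add T (a | c)):
        T (a -> (b <-> c)): β-rule — branch into F a  //  T (b <-> c).
          branch 1.2.1 (add F a):
            × closes — contains both a and ~a.
          branch 1.2.2 (add T (b <-> c)):
            T (a | c): β-rule — branch into T a  //  T c.
              branch 1.2.2.1 (add T a):
                T (b <-> c): β-rule — branch into T b, T c  //  F b, F c.
                  branch 1.2.2.1.1 (add T b, T c):
                    ○ open, literals {a=T, b=T, c=T}.
                  branch 1.2.2.1.2 (add F b, F c):
                    ○ open, literals {a=T, b=F, c=F}.
              branch 1.2.2.2 (add T c):
                T (b <-> c): β-rule — branch into T b, T c  //  F b, F c.
                  branch 1.2.2.2.1 (add T b, T c):
                    ○ open, literals {a=T, b=T, c=T}.
                  branch 1.2.2.2.2 (add F b, F c):
                    × closes — contains both c and ~c.
  branch 2 (add F ((a -> (b <-> c)) & a), F (~(b & ~c) -> (a | c))):
    F (~(b & ~c) -> (a | c)): α-rule — add T ~(b & ~c), F (a | c).
    F (a | c): α-rule — add F a, F c.
    F ((a -> (b <-> c)) & a): β-rule — branch into F (a -> (b <-> c))  //  F a.
      branch 2.1 (add F (a -> (b <-> c))):
        F (a -> (b <-> c)): α-rule — add T a, F (b <-> c).
        × closes — contains both a and ~a.
      branch 2.2 (add F a):
        T ~(b & ~c): β-rule — branch into F b  //  F ~c.
          branch 2.2.1 (add F b):
            ○ open, literals {a=F, b=F, c=F}.
          branch 2.2.2 (add F ~c):
            × closes — contains both c and ~c.
7 branches closed, 4 open.
Each open branch fixes some atoms; the unmentioned ones are free. Counting distinct full assignments: branch {a=T, b=T, c=T} (none free) contributes 1 new; branch {a=T, b=F, c=F} (none free) contributes 1 new; branch {a=T, b=T, c=T} (none free) contributes 0 new; branch {a=F, b=F, c=F} (none free) contributes 1 new. Total: 3.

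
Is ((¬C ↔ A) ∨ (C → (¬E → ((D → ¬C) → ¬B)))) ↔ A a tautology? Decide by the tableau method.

Not valid

Assume the negation and expand:
Initial set: {¬(((¬C ↔ A) ∨ (C → (¬E → ((D → ¬C) → ¬B)))) ↔ A)}.
¬(((¬C ↔ A) ∨ (C → (¬E → ((D → ¬C) → ¬B)))) ↔ A): β-rule — branch into ((¬C ↔ A) ∨ (C → (¬E → ((D → ¬C) → ¬B)))), ¬A  //  ¬((¬C ↔ A) ∨ (C → (¬E → ((D → ¬C) → ¬B)))), A.
  branch 1 (add ((¬C ↔ A) ∨ (C → (¬E → ((D → ¬C) → ¬B)))), ¬A):
    ((¬C ↔ A) ∨ (C → (¬E → ((D → ¬C) → ¬B)))): β-rule — branch into (¬C ↔ A)  //  (C → (¬E → ((D → ¬C) → ¬B))).
      branch 1.1 (add (¬C ↔ A)):
        (¬C ↔ A): β-rule — branch into ¬C, A  //  ¬¬C, ¬A.
          branch 1.1.1 (add ¬C, A):
            × closes — contains both A and ¬A.
          branch 1.1.2 (add ¬¬C, ¬A):
            ○ open, literals {A=false, C=true}.
      branch 1.2 (add (C → (¬E → ((D → ¬C) → ¬B)))):
        (C → (¬E → ((D → ¬C) → ¬B))): β-rule — branch into ¬C  //  (¬E → ((D → ¬C) → ¬B)).
          branch 1.2.1 (add ¬C):
            ○ open, literals {A=false, C=false}.
          branch 1.2.2 (add (¬E → ((D → ¬C) → ¬B))):
            (¬E → ((D → ¬C) → ¬B)): β-rule — branch into ¬¬E  //  ((D → ¬C) → ¬B).
              branch 1.2.2.1 (add ¬¬E):
                ○ open, literals {A=false, E=true}.
              branch 1.2.2.2 (add ((D → ¬C) → ¬B)):
                ((D → ¬C) → ¬B): β-rule — branch into ¬(D → ¬C)  //  ¬B.
                  branch 1.2.2.2.1 (add ¬(D → ¬C)):
                    ¬(D → ¬C): α-rule — add D, ¬¬C.
                    ○ open, literals {A=false, C=true, D=true}.
                  branch 1.2.2.2.2 (add ¬B):
                    ○ open, literals {A=false, B=false}.
  branch 2 (add ¬((¬C ↔ A) ∨ (C → (¬E → ((D → ¬C) → ¬B)))), A):
    ¬((¬C ↔ A) ∨ (C → (¬E → ((D → ¬C) → ¬B)))): α-rule — add ¬(¬C ↔ A), ¬(C → (¬E → ((D → ¬C) → ¬B))).
    ¬(C → (¬E → ((D → ¬C) → ¬B))): α-rule — add C, ¬(¬E → ((D → ¬C) → ¬B)).
    ¬(¬E → ((D → ¬C) → ¬B)): α-rule — add ¬E, ¬((D → ¬C) → ¬B).
    ¬((D → ¬C) → ¬B): α-rule — add (D → ¬C), ¬¬B.
    ¬(¬C ↔ A): β-rule — branch into ¬C, ¬A  //  ¬¬C, A.
      branch 2.1 (add ¬C, ¬A):
        × closes — contains both C and ¬C.
      branch 2.2 (add ¬¬C, A):
        (D → ¬C): β-rule — branch into ¬D  //  ¬C.
          branch 2.2.1 (add ¬D):
            ○ open, literals {A=true, B=true, C=true, D=false, E=false}.
          branch 2.2.2 (add ¬C):
            × closes — contains both C and ¬C.
3 branches closed, 6 open.
An open branch gives a countermodel: A=false, C=true (unmentioned atoms arbitrary); under it the original formula is false.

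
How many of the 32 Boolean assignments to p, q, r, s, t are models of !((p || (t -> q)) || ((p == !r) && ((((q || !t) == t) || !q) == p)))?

Initial set: {!((p || (t -> q)) || ((p == !r) && ((((q || !t) == t) || !q) == p)))}.
!((p || (t -> q)) || ((p == !r) && ((((q || !t) == t) || !q) == p))): α-rule — add !(p || (t -> q)), !((p == !r) && ((((q || !t) == t) || !q) == p)).
!(p || (t -> q)): α-rule — add !p, !(t -> q).
!(t -> q): α-rule — add t, !q.
!((p == !r) && ((((q || !t) == t) || !q) == p)): β-rule — branch into !(p == !r)  //  !((((q || !t) == t) || !q) == p).
  branch 1 (add !(p == !r)):
    !(p == !r): β-rule — branch into p, !!r  //  !p, !r.
      branch 1.1 (add p, !!r):
        × closes — contains both p and !p.
      branch 1.2 (add !p, !r):
        ○ open, literals {p=F, q=F, r=F, t=T}.
  branch 2 (add !((((q || !t) == t) || !q) == p)):
    !((((q || !t) == t) || !q) == p): β-rule — branch into (((q || !t) == t) || !q), !p  //  !(((q || !t) == t) || !q), p.
      branch 2.1 (add (((q || !t) == t) || !q), !p):
        (((q || !t) == t) || !q): β-rule — branch into ((q || !t) == t)  //  !q.
          branch 2.1.1 (add ((q || !t) == t)):
            ((q || !t) == t): β-rule — branch into (q || !t), t  //  !(q || !t), !t.
              branch 2.1.1.1 (add (q || !t), t):
                (q || !t): β-rule — branch into q  //  !t.
                  branch 2.1.1.1.1 (add q):
                    × closes — contains both q and !q.
                  branch 2.1.1.1.2 (add !t):
                    × closes — contains both t and !t.
              branch 2.1.1.2 (add !(q || !t), !t):
                × closes — contains both t and !t.
          branch 2.1.2 (add !q):
            ○ open, literals {p=F, q=F, t=T}.
      branch 2.2 (add !(((q || !t) == t) || !q), p):
        × closes — contains both p and !p.
5 branches closed, 2 open.
Each open branch fixes some atoms; the unmentioned ones are free. Counting distinct full assignments: branch {p=F, q=F, r=F, t=T} (s) contributes 2 new; branch {p=F, q=F, t=T} (r, s) contributes 2 new. Total: 4.

4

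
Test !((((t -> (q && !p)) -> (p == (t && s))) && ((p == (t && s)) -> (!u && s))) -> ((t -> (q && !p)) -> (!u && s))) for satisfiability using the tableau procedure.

Unsatisfiable

Initial set: {T !((((t -> (q && !p)) -> (p == (t && s))) && ((p == (t && s)) -> (!u && s))) -> ((t -> (q && !p)) -> (!u && s)))}.
T !((((t -> (q && !p)) -> (p == (t && s))) && ((p == (t && s)) -> (!u && s))) -> ((t -> (q && !p)) -> (!u && s))): α-rule — add T (((t -> (q && !p)) -> (p == (t && s))) && ((p == (t && s)) -> (!u && s))), F ((t -> (q && !p)) -> (!u && s)).
T (((t -> (q && !p)) -> (p == (t && s))) && ((p == (t && s)) -> (!u && s))): α-rule — add T ((t -> (q && !p)) -> (p == (t && s))), T ((p == (t && s)) -> (!u && s)).
F ((t -> (q && !p)) -> (!u && s)): α-rule — add T (t -> (q && !p)), F (!u && s).
T ((t -> (q && !p)) -> (p == (t && s))): β-rule — branch into F (t -> (q && !p))  //  T (p == (t && s)).
  branch 1 (add F (t -> (q && !p))):
    F (t -> (q && !p)): α-rule — add T t, F (q && !p).
    T ((p == (t && s)) -> (!u && s)): β-rule — branch into F (p == (t && s))  //  T (!u && s).
      branch 1.1 (add F (p == (t && s))):
        T (t -> (q && !p)): β-rule — branch into F t  //  T (q && !p).
          branch 1.1.1 (add F t):
            × closes — contains both t and !t.
          branch 1.1.2 (add T (q && !p)):
            T (q && !p): α-rule — add T q, T !p.
            F (!u && s): β-rule — branch into F !u  //  F s.
              branch 1.1.2.1 (add F !u):
                F (q && !p): β-rule — branch into F q  //  F !p.
                  branch 1.1.2.1.1 (add F q):
                    × closes — contains both q and !q.
                  branch 1.1.2.1.2 (add F !p):
                    × closes — contains both p and !p.
              branch 1.1.2.2 (add F s):
                F (q && !p): β-rule — branch into F q  //  F !p.
                  branch 1.1.2.2.1 (add F q):
                    × closes — contains both q and !q.
                  branch 1.1.2.2.2 (add F !p):
                    × closes — contains both p and !p.
      branch 1.2 (add T (!u && s)):
        T (!u && s): α-rule — add T !u, T s.
        T (t -> (q && !p)): β-rule — branch into F t  //  T (q && !p).
          branch 1.2.1 (add F t):
            × closes — contains both t and !t.
          branch 1.2.2 (add T (q && !p)):
            T (q && !p): α-rule — add T q, T !p.
            F (!u && s): β-rule — branch into F !u  //  F s.
              branch 1.2.2.1 (add F !u):
                × closes — contains both u and !u.
              branch 1.2.2.2 (add F s):
                × closes — contains both s and !s.
  branch 2 (add T (p == (t && s))):
    T ((p == (t && s)) -> (!u && s)): β-rule — branch into F (p == (t && s))  //  T (!u && s).
      branch 2.1 (add F (p == (t && s))):
        T (t -> (q && !p)): β-rule — branch into F t  //  T (q && !p).
          branch 2.1.1 (add F t):
            F (!u && s): β-rule — branch into F !u  //  F s.
              branch 2.1.1.1 (add F !u):
                T (p == (t && s)): β-rule — branch into T p, T (t && s)  //  F p, F (t && s).
                  branch 2.1.1.1.1 (add T p, T (t && s)):
                    T (t && s): α-rule — add T t, T s.
                    × closes — contains both t and !t.
                  branch 2.1.1.1.2 (add F p, F (t && s)):
                    F (p == (t && s)): β-rule — branch into T p, F (t && s)  //  F p, T (t && s).
                      branch 2.1.1.1.2.1 (add T p, F (t && s)):
                        × closes — contains both p and !p.
                      branch 2.1.1.1.2.2 (add F p, T (t && s)):
                        T (t && s): α-rule — add T t, T s.
                        × closes — contains both t and !t.
              branch 2.1.1.2 (add F s):
                T (p == (t && s)): β-rule — branch into T p, T (t && s)  //  F p, F (t && s).
                  branch 2.1.1.2.1 (add T p, T (t && s)):
                    T (t && s): α-rule — add T t, T s.
                    × closes — contains both t and !t.
                  branch 2.1.1.2.2 (add F p, F (t && s)):
                    F (p == (t && s)): β-rule — branch into T p, F (t && s)  //  F p, T (t && s).
                      branch 2.1.1.2.2.1 (add T p, F (t && s)):
                        × closes — contains both p and !p.
                      branch 2.1.1.2.2.2 (add F p, T (t && s)):
                        T (t && s): α-rule — add T t, T s.
                        × closes — contains both t and !t.
          branch 2.1.2 (add T (q && !p)):
            T (q && !p): α-rule — add T q, T !p.
            F (!u && s): β-rule — branch into F !u  //  F s.
              branch 2.1.2.1 (add F !u):
                T (p == (t && s)): β-rule — branch into T p, T (t && s)  //  F p, F (t && s).
                  branch 2.1.2.1.1 (add T p, T (t && s)):
                    × closes — contains both p and !p.
                  branch 2.1.2.1.2 (add F p, F (t && s)):
                    F (p == (t && s)): β-rule — branch into T p, F (t && s)  //  F p, T (t && s).
                      branch 2.1.2.1.2.1 (add T p, F (t && s)):
                        × closes — contains both p and !p.
                      branch 2.1.2.1.2.2 (add F p, T (t && s)):
                        T (t && s): α-rule — add T t, T s.
                        F (t && s): β-rule — branch into F t  //  F s.
                          branch 2.1.2.1.2.2.1 (add F t):
                            × closes — contains both t and !t.
                          branch 2.1.2.1.2.2.2 (add F s):
                            × closes — contains both s and !s.
              branch 2.1.2.2 (add F s):
                T (p == (t && s)): β-rule — branch into T p, T (t && s)  //  F p, F (t && s).
                  branch 2.1.2.2.1 (add T p, T (t && s)):
                    × closes — contains both p and !p.
                  branch 2.1.2.2.2 (add F p, F (t && s)):
                    F (p == (t && s)): β-rule — branch into T p, F (t && s)  //  F p, T (t && s).
                      branch 2.1.2.2.2.1 (add T p, F (t && s)):
                        × closes — contains both p and !p.
                      branch 2.1.2.2.2.2 (add F p, T (t && s)):
                        T (t && s): α-rule — add T t, T s.
                        × closes — contains both s and !s.
      branch 2.2 (add T (!u && s)):
        T (!u && s): α-rule — add T !u, T s.
        T (t -> (q && !p)): β-rule — branch into F t  //  T (q && !p).
          branch 2.2.1 (add F t):
            F (!u && s): β-rule — branch into F !u  //  F s.
              branch 2.2.1.1 (add F !u):
                × closes — contains both u and !u.
              branch 2.2.1.2 (add F s):
                × closes — contains both s and !s.
          branch 2.2.2 (add T (q && !p)):
            T (q && !p): α-rule — add T q, T !p.
            F (!u && s): β-rule — branch into F !u  //  F s.
              branch 2.2.2.1 (add F !u):
                × closes — contains both u and !u.
              branch 2.2.2.2 (add F s):
                × closes — contains both s and !s.
All 25 branches close.
Every branch closed; the formula is unsatisfiable.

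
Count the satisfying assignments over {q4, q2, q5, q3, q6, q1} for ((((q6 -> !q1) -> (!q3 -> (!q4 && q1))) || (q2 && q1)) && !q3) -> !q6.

56

Initial set: {(((((q6 -> !q1) -> (!q3 -> (!q4 && q1))) || (q2 && q1)) && !q3) -> !q6)}.
(((((q6 -> !q1) -> (!q3 -> (!q4 && q1))) || (q2 && q1)) && !q3) -> !q6): β-rule — branch into !((((q6 -> !q1) -> (!q3 -> (!q4 && q1))) || (q2 && q1)) && !q3)  //  !q6.
  branch 1 (add !((((q6 -> !q1) -> (!q3 -> (!q4 && q1))) || (q2 && q1)) && !q3)):
    !((((q6 -> !q1) -> (!q3 -> (!q4 && q1))) || (q2 && q1)) && !q3): β-rule — branch into !(((q6 -> !q1) -> (!q3 -> (!q4 && q1))) || (q2 && q1))  //  !!q3.
      branch 1.1 (add !(((q6 -> !q1) -> (!q3 -> (!q4 && q1))) || (q2 && q1))):
        !(((q6 -> !q1) -> (!q3 -> (!q4 && q1))) || (q2 && q1)): α-rule — add !((q6 -> !q1) -> (!q3 -> (!q4 && q1))), !(q2 && q1).
        !((q6 -> !q1) -> (!q3 -> (!q4 && q1))): α-rule — add (q6 -> !q1), !(!q3 -> (!q4 && q1)).
        !(!q3 -> (!q4 && q1)): α-rule — add !q3, !(!q4 && q1).
        !(q2 && q1): β-rule — branch into !q2  //  !q1.
          branch 1.1.1 (add !q2):
            (q6 -> !q1): β-rule — branch into !q6  //  !q1.
              branch 1.1.1.1 (add !q6):
                !(!q4 && q1): β-rule — branch into !!q4  //  !q1.
                  branch 1.1.1.1.1 (add !!q4):
                    ○ open, literals {q2=0, q3=0, q4=1, q6=0}.
                  branch 1.1.1.1.2 (add !q1):
                    ○ open, literals {q1=0, q2=0, q3=0, q6=0}.
              branch 1.1.1.2 (add !q1):
                !(!q4 && q1): β-rule — branch into !!q4  //  !q1.
                  branch 1.1.1.2.1 (add !!q4):
                    ○ open, literals {q1=0, q2=0, q3=0, q4=1}.
                  branch 1.1.1.2.2 (add !q1):
                    ○ open, literals {q1=0, q2=0, q3=0}.
          branch 1.1.2 (add !q1):
            (q6 -> !q1): β-rule — branch into !q6  //  !q1.
              branch 1.1.2.1 (add !q6):
                !(!q4 && q1): β-rule — branch into !!q4  //  !q1.
                  branch 1.1.2.1.1 (add !!q4):
                    ○ open, literals {q1=0, q3=0, q4=1, q6=0}.
                  branch 1.1.2.1.2 (add !q1):
                    ○ open, literals {q1=0, q3=0, q6=0}.
              branch 1.1.2.2 (add !q1):
                !(!q4 && q1): β-rule — branch into !!q4  //  !q1.
                  branch 1.1.2.2.1 (add !!q4):
                    ○ open, literals {q1=0, q3=0, q4=1}.
                  branch 1.1.2.2.2 (add !q1):
                    ○ open, literals {q1=0, q3=0}.
      branch 1.2 (add !!q3):
        ○ open, literals {q3=1}.
  branch 2 (add !q6):
    ○ open, literals {q6=0}.
0 branches closed, 10 open.
Each open branch fixes some atoms; the unmentioned ones are free. Counting distinct full assignments: branch {q2=0, q3=0, q4=1, q6=0} (q5, q1) contributes 4 new; branch {q1=0, q2=0, q3=0, q6=0} (q4, q5) contributes 2 new; branch {q1=0, q2=0, q3=0, q4=1} (q5, q6) contributes 2 new; branch {q1=0, q2=0, q3=0} (q4, q5, q6) contributes 2 new; branch {q1=0, q3=0, q4=1, q6=0} (q2, q5) contributes 2 new; branch {q1=0, q3=0, q6=0} (q4, q2, q5) contributes 2 new; branch {q1=0, q3=0, q4=1} (q2, q5, q6) contributes 2 new; branch {q1=0, q3=0} (q4, q2, q5, q6) contributes 2 new; branch {q3=1} (q4, q2, q5, q6, q1) contributes 32 new; branch {q6=0} (q4, q2, q5, q3, q1) contributes 6 new. Total: 56.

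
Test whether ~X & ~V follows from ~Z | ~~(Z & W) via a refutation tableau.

No

Initial set: {T (~Z | ~~(Z & W)); F (~X & ~V)}.
T (~Z | ~~(Z & W)): β-rule — branch into T ~Z  //  T ~~(Z & W).
  branch 1 (add T ~Z):
    F (~X & ~V): β-rule — branch into F ~X  //  F ~V.
      branch 1.1 (add F ~X):
        ○ open, literals {X=1, Z=0}.
      branch 1.2 (add F ~V):
        ○ open, literals {V=1, Z=0}.
  branch 2 (add T ~~(Z & W)):
    T ~~(Z & W): drop double negation, giving T (Z & W).
    T (Z & W): α-rule — add T Z, T W.
    F (~X & ~V): β-rule — branch into F ~X  //  F ~V.
      branch 2.1 (add F ~X):
        ○ open, literals {W=1, X=1, Z=1}.
      branch 2.2 (add F ~V):
        ○ open, literals {V=1, W=1, Z=1}.
0 branches closed, 4 open.
An open branch gives a countermodel: X=1, Z=0 (unmentioned atoms arbitrary); the premises hold there but the conclusion fails.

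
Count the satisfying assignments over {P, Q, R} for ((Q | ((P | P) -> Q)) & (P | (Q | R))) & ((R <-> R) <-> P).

2

Initial set: {(((Q | ((P | P) -> Q)) & (P | (Q | R))) & ((R <-> R) <-> P))}.
(((Q | ((P | P) -> Q)) & (P | (Q | R))) & ((R <-> R) <-> P)): α-rule — add ((Q | ((P | P) -> Q)) & (P | (Q | R))), ((R <-> R) <-> P).
((Q | ((P | P) -> Q)) & (P | (Q | R))): α-rule — add (Q | ((P | P) -> Q)), (P | (Q | R)).
((R <-> R) <-> P): β-rule — branch into (R <-> R), P  //  ~(R <-> R), ~P.
  branch 1 (add (R <-> R), P):
    (Q | ((P | P) -> Q)): β-rule — branch into Q  //  ((P | P) -> Q).
      branch 1.1 (add Q):
        (P | (Q | R)): β-rule — branch into P  //  (Q | R).
          branch 1.1.1 (add P):
            (R <-> R): β-rule — branch into R, R  //  ~R, ~R.
              branch 1.1.1.1 (add R, R):
                ○ open, literals {P=true, Q=true, R=true}.
              branch 1.1.1.2 (add ~R, ~R):
                ○ open, literals {P=true, Q=true, R=false}.
          branch 1.1.2 (add (Q | R)):
            (R <-> R): β-rule — branch into R, R  //  ~R, ~R.
              branch 1.1.2.1 (add R, R):
                (Q | R): β-rule — branch into Q  //  R.
                  branch 1.1.2.1.1 (add Q):
                    ○ open, literals {P=true, Q=true, R=true}.
                  branch 1.1.2.1.2 (add R):
                    ○ open, literals {P=true, Q=true, R=true}.
              branch 1.1.2.2 (add ~R, ~R):
                (Q | R): β-rule — branch into Q  //  R.
                  branch 1.1.2.2.1 (add Q):
                    ○ open, literals {P=true, Q=true, R=false}.
                  branch 1.1.2.2.2 (add R):
                    × closes — contains both R and ~R.
      branch 1.2 (add ((P | P) -> Q)):
        (P | (Q | R)): β-rule — branch into P  //  (Q | R).
          branch 1.2.1 (add P):
            (R <-> R): β-rule — branch into R, R  //  ~R, ~R.
              branch 1.2.1.1 (add R, R):
                ((P | P) -> Q): β-rule — branch into ~(P | P)  //  Q.
                  branch 1.2.1.1.1 (add ~(P | P)):
                    ~(P | P): α-rule — add ~P, ~P.
                    × closes — contains both P and ~P.
                  branch 1.2.1.1.2 (add Q):
                    ○ open, literals {P=true, Q=true, R=true}.
              branch 1.2.1.2 (add ~R, ~R):
                ((P | P) -> Q): β-rule — branch into ~(P | P)  //  Q.
                  branch 1.2.1.2.1 (add ~(P | P)):
                    ~(P | P): α-rule — add ~P, ~P.
                    × closes — contains both P and ~P.
                  branch 1.2.1.2.2 (add Q):
                    ○ open, literals {P=true, Q=true, R=false}.
          branch 1.2.2 (add (Q | R)):
            (R <-> R): β-rule — branch into R, R  //  ~R, ~R.
              branch 1.2.2.1 (add R, R):
                ((P | P) -> Q): β-rule — branch into ~(P | P)  //  Q.
                  branch 1.2.2.1.1 (add ~(P | P)):
                    ~(P | P): α-rule — add ~P, ~P.
                    × closes — contains both P and ~P.
                  branch 1.2.2.1.2 (add Q):
                    (Q | R): β-rule — branch into Q  //  R.
                      branch 1.2.2.1.2.1 (add Q):
                        ○ open, literals {P=true, Q=true, R=true}.
                      branch 1.2.2.1.2.2 (add R):
                        ○ open, literals {P=true, Q=true, R=true}.
              branch 1.2.2.2 (add ~R, ~R):
                ((P | P) -> Q): β-rule — branch into ~(P | P)  //  Q.
                  branch 1.2.2.2.1 (add ~(P | P)):
                    ~(P | P): α-rule — add ~P, ~P.
                    × closes — contains both P and ~P.
                  branch 1.2.2.2.2 (add Q):
                    (Q | R): β-rule — branch into Q  //  R.
                      branch 1.2.2.2.2.1 (add Q):
                        ○ open, literals {P=true, Q=true, R=false}.
                      branch 1.2.2.2.2.2 (add R):
                        × closes — contains both R and ~R.
  branch 2 (add ~(R <-> R), ~P):
    (Q | ((P | P) -> Q)): β-rule — branch into Q  //  ((P | P) -> Q).
      branch 2.1 (add Q):
        (P | (Q | R)): β-rule — branch into P  //  (Q | R).
          branch 2.1.1 (add P):
            × closes — contains both P and ~P.
          branch 2.1.2 (add (Q | R)):
            ~(R <-> R): β-rule — branch into R, ~R  //  ~R, R.
              branch 2.1.2.1 (add R, ~R):
                × closes — contains both R and ~R.
              branch 2.1.2.2 (add ~R, R):
                × closes — contains both R and ~R.
      branch 2.2 (add ((P | P) -> Q)):
        (P | (Q | R)): β-rule — branch into P  //  (Q | R).
          branch 2.2.1 (add P):
            × closes — contains both P and ~P.
          branch 2.2.2 (add (Q | R)):
            ~(R <-> R): β-rule — branch into R, ~R  //  ~R, R.
              branch 2.2.2.1 (add R, ~R):
                × closes — contains both R and ~R.
              branch 2.2.2.2 (add ~R, R):
                × closes — contains both R and ~R.
12 branches closed, 10 open.
Each open branch fixes some atoms; the unmentioned ones are free. Counting distinct full assignments: branch {P=true, Q=true, R=true} (none free) contributes 1 new; branch {P=true, Q=true, R=false} (none free) contributes 1 new; branch {P=true, Q=true, R=true} (none free) contributes 0 new; branch {P=true, Q=true, R=true} (none free) contributes 0 new; branch {P=true, Q=true, R=false} (none free) contributes 0 new; branch {P=true, Q=true, R=true} (none free) contributes 0 new; branch {P=true, Q=true, R=false} (none free) contributes 0 new; branch {P=true, Q=true, R=true} (none free) contributes 0 new; branch {P=true, Q=true, R=true} (none free) contributes 0 new; branch {P=true, Q=true, R=false} (none free) contributes 0 new. Total: 2.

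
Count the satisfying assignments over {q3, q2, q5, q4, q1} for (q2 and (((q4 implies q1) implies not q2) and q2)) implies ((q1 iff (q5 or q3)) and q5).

Initial set: {T ((q2 and (((q4 implies q1) implies not q2) and q2)) implies ((q1 iff (q5 or q3)) and q5))}.
T ((q2 and (((q4 implies q1) implies not q2) and q2)) implies ((q1 iff (q5 or q3)) and q5)): β-rule — branch into F (q2 and (((q4 implies q1) implies not q2) and q2))  //  T ((q1 iff (q5 or q3)) and q5).
  branch 1 (add F (q2 and (((q4 implies q1) implies not q2) and q2))):
    F (q2 and (((q4 implies q1) implies not q2) and q2)): β-rule — branch into F q2  //  F (((q4 implies q1) implies not q2) and q2).
      branch 1.1 (add F q2):
        ○ open, literals {q2=0}.
      branch 1.2 (add F (((q4 implies q1) implies not q2) and q2)):
        F (((q4 implies q1) implies not q2) and q2): β-rule — branch into F ((q4 implies q1) implies not q2)  //  F q2.
          branch 1.2.1 (add F ((q4 implies q1) implies not q2)):
            F ((q4 implies q1) implies not q2): α-rule — add T (q4 implies q1), F not q2.
            T (q4 implies q1): β-rule — branch into F q4  //  T q1.
              branch 1.2.1.1 (add F q4):
                ○ open, literals {q2=1, q4=0}.
              branch 1.2.1.2 (add T q1):
                ○ open, literals {q1=1, q2=1}.
          branch 1.2.2 (add F q2):
            ○ open, literals {q2=0}.
  branch 2 (add T ((q1 iff (q5 or q3)) and q5)):
    T ((q1 iff (q5 or q3)) and q5): α-rule — add T (q1 iff (q5 or q3)), T q5.
    T (q1 iff (q5 or q3)): β-rule — branch into T q1, T (q5 or q3)  //  F q1, F (q5 or q3).
      branch 2.1 (add T q1, T (q5 or q3)):
        T (q5 or q3): β-rule — branch into T q5  //  T q3.
          branch 2.1.1 (add T q5):
            ○ open, literals {q1=1, q5=1}.
          branch 2.1.2 (add T q3):
            ○ open, literals {q1=1, q3=1, q5=1}.
      branch 2.2 (add F q1, F (q5 or q3)):
        F (q5 or q3): α-rule — add F q5, F q3.
        × closes — contains both q5 and not q5.
1 branch closed, 6 open.
Each open branch fixes some atoms; the unmentioned ones are free. Counting distinct full assignments: branch {q2=0} (q3, q5, q4, q1) contributes 16 new; branch {q2=1, q4=0} (q3, q5, q1) contributes 8 new; branch {q1=1, q2=1} (q3, q5, q4) contributes 4 new; branch {q2=0} (q3, q5, q4, q1) contributes 0 new; branch {q1=1, q5=1} (q3, q2, q4) contributes 0 new; branch {q1=1, q3=1, q5=1} (q2, q4) contributes 0 new. Total: 28.

28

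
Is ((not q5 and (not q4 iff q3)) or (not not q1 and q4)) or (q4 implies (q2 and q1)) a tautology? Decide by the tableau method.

Not valid

Assume the negation and expand:
Initial set: {F (((not q5 and (not q4 iff q3)) or (not not q1 and q4)) or (q4 implies (q2 and q1)))}.
F (((not q5 and (not q4 iff q3)) or (not not q1 and q4)) or (q4 implies (q2 and q1))): α-rule — add F ((not q5 and (not q4 iff q3)) or (not not q1 and q4)), F (q4 implies (q2 and q1)).
F ((not q5 and (not q4 iff q3)) or (not not q1 and q4)): α-rule — add F (not q5 and (not q4 iff q3)), F (not not q1 and q4).
F (q4 implies (q2 and q1)): α-rule — add T q4, F (q2 and q1).
F (not q5 and (not q4 iff q3)): β-rule — branch into F not q5  //  F (not q4 iff q3).
  branch 1 (add F not q5):
    F (not not q1 and q4): β-rule — branch into F not not q1  //  F q4.
      branch 1.1 (add F not not q1):
        F not not q1: drop double negation, giving F q1.
        F (q2 and q1): β-rule — branch into F q2  //  F q1.
          branch 1.1.1 (add F q2):
            ○ open, literals {q1=F, q2=F, q4=T, q5=T}.
          branch 1.1.2 (add F q1):
            ○ open, literals {q1=F, q4=T, q5=T}.
      branch 1.2 (add F q4):
        × closes — contains both q4 and not q4.
  branch 2 (add F (not q4 iff q3)):
    F (not not q1 and q4): β-rule — branch into F not not q1  //  F q4.
      branch 2.1 (add F not not q1):
        F not not q1: drop double negation, giving F q1.
        F (q2 and q1): β-rule — branch into F q2  //  F q1.
          branch 2.1.1 (add F q2):
            F (not q4 iff q3): β-rule — branch into T not q4, F q3  //  F not q4, T q3.
              branch 2.1.1.1 (add T not q4, F q3):
                × closes — contains both q4 and not q4.
              branch 2.1.1.2 (add F not q4, T q3):
                ○ open, literals {q1=F, q2=F, q3=T, q4=T}.
          branch 2.1.2 (add F q1):
            F (not q4 iff q3): β-rule — branch into T not q4, F q3  //  F not q4, T q3.
              branch 2.1.2.1 (add T not q4, F q3):
                × closes — contains both q4 and not q4.
              branch 2.1.2.2 (add F not q4, T q3):
                ○ open, literals {q1=F, q3=T, q4=T}.
      branch 2.2 (add F q4):
        × closes — contains both q4 and not q4.
4 branches closed, 4 open.
An open branch gives a countermodel: q1=F, q2=F, q4=T, q5=T (unmentioned atoms arbitrary); under it the original formula is false.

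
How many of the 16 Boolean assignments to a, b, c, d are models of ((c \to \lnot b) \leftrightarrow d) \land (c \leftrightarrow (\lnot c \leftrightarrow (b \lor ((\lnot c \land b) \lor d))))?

0

Initial set: {T (((c \to \lnot b) \leftrightarrow d) \land (c \leftrightarrow (\lnot c \leftrightarrow (b \lor ((\lnot c \land b) \lor d)))))}.
T (((c \to \lnot b) \leftrightarrow d) \land (c \leftrightarrow (\lnot c \leftrightarrow (b \lor ((\lnot c \land b) \lor d))))): α-rule — add T ((c \to \lnot b) \leftrightarrow d), T (c \leftrightarrow (\lnot c \leftrightarrow (b \lor ((\lnot c \land b) \lor d)))).
T ((c \to \lnot b) \leftrightarrow d): β-rule — branch into T (c \to \lnot b), T d  //  F (c \to \lnot b), F d.
  branch 1 (add T (c \to \lnot b), T d):
    T (c \leftrightarrow (\lnot c \leftrightarrow (b \lor ((\lnot c \land b) \lor d)))): β-rule — branch into T c, T (\lnot c \leftrightarrow (b \lor ((\lnot c \land b) \lor d)))  //  F c, F (\lnot c \leftrightarrow (b \lor ((\lnot c \land b) \lor d))).
      branch 1.1 (add T c, T (\lnot c \leftrightarrow (b \lor ((\lnot c \land b) \lor d)))):
        T (c \to \lnot b): β-rule — branch into F c  //  T \lnot b.
          branch 1.1.1 (add F c):
            × closes — contains both c and \lnot c.
          branch 1.1.2 (add T \lnot b):
            T (\lnot c \leftrightarrow (b \lor ((\lnot c \land b) \lor d))): β-rule — branch into T \lnot c, T (b \lor ((\lnot c \land b) \lor d))  //  F \lnot c, F (b \lor ((\lnot c \land b) \lor d)).
              branch 1.1.2.1 (add T \lnot c, T (b \lor ((\lnot c \land b) \lor d))):
                × closes — contains both c and \lnot c.
              branch 1.1.2.2 (add F \lnot c, F (b \lor ((\lnot c \land b) \lor d))):
                F (b \lor ((\lnot c \land b) \lor d)): α-rule — add F b, F ((\lnot c \land b) \lor d).
                F ((\lnot c \land b) \lor d): α-rule — add F (\lnot c \land b), F d.
                × closes — contains both d and \lnot d.
      branch 1.2 (add F c, F (\lnot c \leftrightarrow (b \lor ((\lnot c \land b) \lor d)))):
        T (c \to \lnot b): β-rule — branch into F c  //  T \lnot b.
          branch 1.2.1 (add F c):
            F (\lnot c \leftrightarrow (b \lor ((\lnot c \land b) \lor d))): β-rule — branch into T \lnot c, F (b \lor ((\lnot c \land b) \lor d))  //  F \lnot c, T (b \lor ((\lnot c \land b) \lor d)).
              branch 1.2.1.1 (add T \lnot c, F (b \lor ((\lnot c \land b) \lor d))):
                F (b \lor ((\lnot c \land b) \lor d)): α-rule — add F b, F ((\lnot c \land b) \lor d).
                F ((\lnot c \land b) \lor d): α-rule — add F (\lnot c \land b), F d.
                × closes — contains both d and \lnot d.
              branch 1.2.1.2 (add F \lnot c, T (b \lor ((\lnot c \land b) \lor d))):
                × closes — contains both c and \lnot c.
          branch 1.2.2 (add T \lnot b):
            F (\lnot c \leftrightarrow (b \lor ((\lnot c \land b) \lor d))): β-rule — branch into T \lnot c, F (b \lor ((\lnot c \land b) \lor d))  //  F \lnot c, T (b \lor ((\lnot c \land b) \lor d)).
              branch 1.2.2.1 (add T \lnot c, F (b \lor ((\lnot c \land b) \lor d))):
                F (b \lor ((\lnot c \land b) \lor d)): α-rule — add F b, F ((\lnot c \land b) \lor d).
                F ((\lnot c \land b) \lor d): α-rule — add F (\lnot c \land b), F d.
                × closes — contains both d and \lnot d.
              branch 1.2.2.2 (add F \lnot c, T (b \lor ((\lnot c \land b) \lor d))):
                × closes — contains both c and \lnot c.
  branch 2 (add F (c \to \lnot b), F d):
    F (c \to \lnot b): α-rule — add T c, F \lnot b.
    T (c \leftrightarrow (\lnot c \leftrightarrow (b \lor ((\lnot c \land b) \lor d)))): β-rule — branch into T c, T (\lnot c \leftrightarrow (b \lor ((\lnot c \land b) \lor d)))  //  F c, F (\lnot c \leftrightarrow (b \lor ((\lnot c \land b) \lor d))).
      branch 2.1 (add T c, T (\lnot c \leftrightarrow (b \lor ((\lnot c \land b) \lor d)))):
        T (\lnot c \leftrightarrow (b \lor ((\lnot c \land b) \lor d))): β-rule — branch into T \lnot c, T (b \lor ((\lnot c \land b) \lor d))  //  F \lnot c, F (b \lor ((\lnot c \land b) \lor d)).
          branch 2.1.1 (add T \lnot c, T (b \lor ((\lnot c \land b) \lor d))):
            × closes — contains both c and \lnot c.
          branch 2.1.2 (add F \lnot c, F (b \lor ((\lnot c \land b) \lor d))):
            F (b \lor ((\lnot c \land b) \lor d)): α-rule — add F b, F ((\lnot c \land b) \lor d).
            × closes — contains both b and \lnot b.
      branch 2.2 (add F c, F (\lnot c \leftrightarrow (b \lor ((\lnot c \land b) \lor d)))):
        × closes — contains both c and \lnot c.
All 10 branches close.
No open branches: the formula has 0 satisfying assignments.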